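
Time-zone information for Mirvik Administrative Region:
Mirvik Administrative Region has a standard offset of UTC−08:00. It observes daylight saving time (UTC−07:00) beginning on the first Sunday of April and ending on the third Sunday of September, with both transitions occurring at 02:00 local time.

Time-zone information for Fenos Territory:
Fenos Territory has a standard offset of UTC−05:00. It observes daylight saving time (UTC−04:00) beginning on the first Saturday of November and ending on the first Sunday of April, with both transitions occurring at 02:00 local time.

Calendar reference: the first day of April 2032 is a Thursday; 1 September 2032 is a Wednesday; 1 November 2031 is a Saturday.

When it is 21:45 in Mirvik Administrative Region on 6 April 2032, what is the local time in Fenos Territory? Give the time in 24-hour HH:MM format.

1 April 2032 is a Thursday, so the first Sunday is April 4.
1 September 2032 is a Wednesday, so the first Sunday is September 5 and the third is September 19.
Daylight saving runs 4 April – 19 September; 6 April 2032 is inside that window, so Mirvik Administrative Region is at UTC−07:00.
21:45 Mirvik Administrative Region + 7h = 04:45 UTC (rolling into the next day, 7 April 2032).
1 November 2031 is a Saturday, so the first Saturday is November 1.
1 April 2032 is a Thursday, so the first Sunday is April 4.
At the standard offset (UTC−05:00), 04:45 UTC − 5h = 23:45 Fenos Territory standard time (rolling into the previous day, 6 April 2032).
The standard-time date in Fenos Territory, 6 April 2032, is outside the daylight-saving period (1 November 2031 – 4 April 2032), so Fenos Territory is on standard time, UTC−05:00.
04:45 UTC − 5h = 23:45 Fenos Territory (rolling into the previous day, 6 April 2032).

23:45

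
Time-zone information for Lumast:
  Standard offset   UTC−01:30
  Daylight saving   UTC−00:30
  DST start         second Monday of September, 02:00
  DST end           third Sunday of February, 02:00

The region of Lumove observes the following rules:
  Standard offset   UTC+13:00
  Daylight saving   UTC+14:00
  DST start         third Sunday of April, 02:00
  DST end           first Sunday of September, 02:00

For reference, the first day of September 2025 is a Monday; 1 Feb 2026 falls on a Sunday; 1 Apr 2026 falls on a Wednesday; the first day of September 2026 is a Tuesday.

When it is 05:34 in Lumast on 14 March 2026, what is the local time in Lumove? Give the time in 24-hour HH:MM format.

1 September 2025 is a Monday, so the first Monday is September 1 and the second is September 8.
1 February 2026 is a Sunday, so the first Sunday is February 1 and the third is February 15.
14 March 2026 does not fall between 8 September 2025 and 15 February 2026, so daylight saving is not in effect and Lumast is at UTC−01:30.
05:34 Lumast + 1h30m = 07:04 UTC.
1 April 2026 is a Wednesday, so the first Sunday is April 5 and the third is April 19.
1 September 2026 is a Tuesday, so the first Sunday is September 6.
At the standard offset (UTC+13:00), 07:04 UTC + 13h = 20:04 Lumove standard time.
The standard-time date in Lumove, 14 March 2026, is outside the daylight-saving period (19 April – 6 September), so Lumove is on standard time, UTC+13:00.
07:04 UTC + 13h = 20:04 Lumove.

20:04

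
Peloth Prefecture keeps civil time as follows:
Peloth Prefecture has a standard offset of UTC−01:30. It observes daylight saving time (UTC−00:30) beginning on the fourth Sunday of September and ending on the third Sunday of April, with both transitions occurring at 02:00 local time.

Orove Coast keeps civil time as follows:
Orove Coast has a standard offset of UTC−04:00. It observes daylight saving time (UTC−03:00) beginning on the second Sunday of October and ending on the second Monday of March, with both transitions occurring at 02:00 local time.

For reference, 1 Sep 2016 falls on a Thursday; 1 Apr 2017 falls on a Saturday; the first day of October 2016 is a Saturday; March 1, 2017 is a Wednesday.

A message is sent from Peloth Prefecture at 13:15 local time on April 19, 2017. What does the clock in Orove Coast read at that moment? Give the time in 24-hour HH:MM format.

10:45

1 September 2016 is a Thursday, so the first Sunday is September 4 and the fourth is September 25.
1 April 2017 is a Saturday, so the first Sunday is April 2 and the third is April 16.
April 19, 2017 is outside the daylight-saving period (25 September 2016 – 16 April 2017), so Peloth Prefecture is on standard time, UTC−01:30.
13:15 Peloth Prefecture + 1h30m = 14:45 UTC.
1 October 2016 is a Saturday, so the first Sunday is October 2 and the second is October 9.
1 March 2017 is a Wednesday, so the first Monday is March 6 and the second is March 13.
At the standard offset (UTC−04:00), 14:45 UTC − 4h = 10:45 Orove Coast standard time.
The standard-time date in Orove Coast, April 19, 2017, is outside the daylight-saving period (9 October 2016 – 13 March 2017), so Orove Coast is on standard time, UTC−04:00.
14:45 UTC − 4h = 10:45 Orove Coast.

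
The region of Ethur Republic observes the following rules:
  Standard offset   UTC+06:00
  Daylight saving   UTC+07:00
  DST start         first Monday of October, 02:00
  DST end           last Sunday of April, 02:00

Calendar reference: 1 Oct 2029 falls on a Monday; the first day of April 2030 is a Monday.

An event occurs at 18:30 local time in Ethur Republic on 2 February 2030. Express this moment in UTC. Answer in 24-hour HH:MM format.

1 October 2029 is a Monday, so the first Monday is October 1.
1 April 2030 is a Monday, so Sundays fall on 7, 14, 21, 28; the last is April 28.
Daylight saving runs 1 October 2029 – 28 April 2030; 2 February 2030 is inside that window, so Ethur Republic is at UTC+07:00.
18:30 local − 7h = 11:30 UTC.

11:30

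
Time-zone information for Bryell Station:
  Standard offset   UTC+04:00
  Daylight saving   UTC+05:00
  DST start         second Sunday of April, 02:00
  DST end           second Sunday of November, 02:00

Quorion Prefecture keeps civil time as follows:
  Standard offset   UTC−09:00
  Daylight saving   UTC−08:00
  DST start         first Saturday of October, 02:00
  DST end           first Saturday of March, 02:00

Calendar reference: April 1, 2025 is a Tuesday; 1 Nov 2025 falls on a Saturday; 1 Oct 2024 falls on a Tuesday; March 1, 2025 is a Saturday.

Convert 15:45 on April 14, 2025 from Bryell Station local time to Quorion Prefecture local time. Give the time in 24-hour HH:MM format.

1 April 2025 is a Tuesday, so the first Sunday is April 6 and the second is April 13.
1 November 2025 is a Saturday, so the first Sunday is November 2 and the second is November 9.
April 14, 2025 falls between 13 April and 9 November, so daylight saving is in effect and Bryell Station is at UTC+05:00.
15:45 Bryell Station − 5h = 10:45 UTC.
1 October 2024 is a Tuesday, so the first Saturday is October 5.
1 March 2025 is a Saturday, so the first Saturday is March 1.
At the standard offset (UTC−09:00), 10:45 UTC − 9h = 01:45 Quorion Prefecture standard time.
The standard-time date in Quorion Prefecture, April 14, 2025, does not fall between 5 October 2024 and 1 March 2025, so daylight saving is not in effect and Quorion Prefecture is at UTC−09:00.
10:45 UTC − 9h = 01:45 Quorion Prefecture.

01:45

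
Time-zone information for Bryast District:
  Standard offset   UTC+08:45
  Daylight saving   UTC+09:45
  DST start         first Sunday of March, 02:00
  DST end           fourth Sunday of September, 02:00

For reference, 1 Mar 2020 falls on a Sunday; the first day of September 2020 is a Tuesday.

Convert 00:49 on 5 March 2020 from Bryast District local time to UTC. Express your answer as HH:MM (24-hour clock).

15:04

1 March 2020 is a Sunday, so the first Sunday is March 1.
1 September 2020 is a Tuesday, so the first Sunday is September 6 and the fourth is September 27.
5 March 2020 lies within the daylight-saving period (1 March – 27 September), so Bryast District is on daylight time, UTC+09:45.
00:49 local − 9h45m = 15:04 UTC (rolling into the previous day, 4 March 2020).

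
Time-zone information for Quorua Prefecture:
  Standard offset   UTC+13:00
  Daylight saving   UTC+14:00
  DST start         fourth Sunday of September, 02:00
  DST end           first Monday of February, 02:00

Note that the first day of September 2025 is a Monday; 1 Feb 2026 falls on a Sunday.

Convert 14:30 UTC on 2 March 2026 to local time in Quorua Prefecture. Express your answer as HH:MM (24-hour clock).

03:30

1 September 2025 is a Monday, so the first Sunday is September 7 and the fourth is September 28.
1 February 2026 is a Sunday, so the first Monday is February 2.
At the standard offset (UTC+13:00), 14:30 UTC + 13h = 03:30 Quorua Prefecture standard time (rolling into the next day, 3 March 2026).
The standard-time date in Quorua Prefecture, 3 March 2026, does not fall between 28 September 2025 and 2 February 2026, so daylight saving is not in effect and Quorua Prefecture is at UTC+13:00.
14:30 UTC + 13h = 03:30 local (rolling into the next day, 3 March 2026).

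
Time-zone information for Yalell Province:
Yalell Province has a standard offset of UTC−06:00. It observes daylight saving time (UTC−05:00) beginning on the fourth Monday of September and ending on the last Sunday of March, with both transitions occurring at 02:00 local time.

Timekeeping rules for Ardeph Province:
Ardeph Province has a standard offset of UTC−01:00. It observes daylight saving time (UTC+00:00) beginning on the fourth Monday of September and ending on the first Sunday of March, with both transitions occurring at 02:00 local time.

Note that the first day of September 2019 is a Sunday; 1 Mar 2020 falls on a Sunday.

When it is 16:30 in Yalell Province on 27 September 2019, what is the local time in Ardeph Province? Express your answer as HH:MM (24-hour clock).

1 September 2019 is a Sunday, so the first Monday is September 2 and the fourth is September 23.
1 March 2020 is a Sunday, so Sundays fall on 1, 8, 15, 22, 29; the last is March 29.
27 September 2019 falls between 23 September 2019 and 29 March 2020, so daylight saving is in effect and Yalell Province is at UTC−05:00.
16:30 Yalell Province + 5h = 21:30 UTC.
1 September 2019 is a Sunday, so the first Monday is September 2 and the fourth is September 23.
1 March 2020 is a Sunday, so the first Sunday is March 1.
At the standard offset (UTC−01:00), 21:30 UTC − 1h = 20:30 Ardeph Province standard time.
The standard-time date in Ardeph Province, 27 September 2019, lies within the daylight-saving period (23 September 2019 – 1 March 2020), so Ardeph Province is on daylight time, UTC+00:00.
21:30 UTC + 0h = 21:30 Ardeph Province.

21:30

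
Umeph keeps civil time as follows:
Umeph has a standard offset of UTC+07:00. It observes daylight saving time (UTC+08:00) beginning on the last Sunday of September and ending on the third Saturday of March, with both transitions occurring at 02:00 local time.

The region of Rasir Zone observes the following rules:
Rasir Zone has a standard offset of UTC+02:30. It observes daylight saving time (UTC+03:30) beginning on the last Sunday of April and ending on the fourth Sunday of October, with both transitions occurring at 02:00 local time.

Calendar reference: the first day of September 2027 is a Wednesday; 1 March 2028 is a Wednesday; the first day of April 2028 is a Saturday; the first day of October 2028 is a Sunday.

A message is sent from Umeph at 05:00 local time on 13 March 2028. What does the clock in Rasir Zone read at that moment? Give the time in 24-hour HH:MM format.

23:30

1 September 2027 is a Wednesday, so Sundays fall on 5, 12, 19, 26; the last is September 26.
1 March 2028 is a Wednesday, so the first Saturday is March 4 and the third is March 18.
13 March 2028 lies within the daylight-saving period (26 September 2027 – 18 March 2028), so Umeph is on daylight time, UTC+08:00.
05:00 Umeph − 8h = 21:00 UTC (rolling into the previous day, 12 March 2028).
1 April 2028 is a Saturday, so Sundays fall on 2, 9, 16, 23, 30; the last is April 30.
1 October 2028 is a Sunday, so the first Sunday is October 1 and the fourth is October 22.
At the standard offset (UTC+02:30), 21:00 UTC + 2h30m = 23:30 Rasir Zone standard time.
Daylight saving runs 30 April – 22 October; the standard-time date in Rasir Zone, 12 March 2028, is outside that window, so Rasir Zone is on standard time at UTC+02:30.
21:00 UTC + 2h30m = 23:30 Rasir Zone.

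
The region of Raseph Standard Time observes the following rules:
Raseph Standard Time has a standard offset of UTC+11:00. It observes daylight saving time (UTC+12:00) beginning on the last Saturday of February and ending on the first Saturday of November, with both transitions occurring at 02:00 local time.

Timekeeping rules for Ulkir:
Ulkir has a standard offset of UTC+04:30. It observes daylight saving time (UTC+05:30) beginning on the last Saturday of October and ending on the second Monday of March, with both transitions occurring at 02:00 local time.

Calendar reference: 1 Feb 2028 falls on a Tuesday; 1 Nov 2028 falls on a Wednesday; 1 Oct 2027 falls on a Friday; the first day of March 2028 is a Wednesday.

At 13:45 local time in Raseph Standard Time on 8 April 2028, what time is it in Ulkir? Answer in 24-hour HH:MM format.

06:15

1 February 2028 is a Tuesday, so Saturdays fall on 5, 12, 19, 26; the last is February 26.
1 November 2028 is a Wednesday, so the first Saturday is November 4.
Daylight saving runs 26 February – 4 November; 8 April 2028 is inside that window, so Raseph Standard Time is at UTC+12:00.
13:45 Raseph Standard Time − 12h = 01:45 UTC.
1 October 2027 is a Friday, so Saturdays fall on 2, 9, 16, 23, 30; the last is October 30.
1 March 2028 is a Wednesday, so the first Monday is March 6 and the second is March 13.
At the standard offset (UTC+04:30), 01:45 UTC + 4h30m = 06:15 Ulkir standard time.
The standard-time date in Ulkir, 8 April 2028, is outside the daylight-saving period (30 October 2027 – 13 March 2028), so Ulkir is on standard time, UTC+04:30.
01:45 UTC + 4h30m = 06:15 Ulkir.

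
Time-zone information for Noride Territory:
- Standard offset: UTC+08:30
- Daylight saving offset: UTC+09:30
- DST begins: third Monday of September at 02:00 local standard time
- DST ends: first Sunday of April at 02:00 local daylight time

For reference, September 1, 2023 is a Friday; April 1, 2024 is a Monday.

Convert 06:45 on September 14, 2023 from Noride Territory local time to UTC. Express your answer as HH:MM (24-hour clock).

22:15

1 September 2023 is a Friday, so the first Monday is September 4 and the third is September 18.
1 April 2024 is a Monday, so the first Sunday is April 7.
September 14, 2023 does not fall between 18 September 2023 and 7 April 2024, so daylight saving is not in effect and Noride Territory is at UTC+08:30.
06:45 local − 8h30m = 22:15 UTC (rolling into the previous day, 13 September 2023).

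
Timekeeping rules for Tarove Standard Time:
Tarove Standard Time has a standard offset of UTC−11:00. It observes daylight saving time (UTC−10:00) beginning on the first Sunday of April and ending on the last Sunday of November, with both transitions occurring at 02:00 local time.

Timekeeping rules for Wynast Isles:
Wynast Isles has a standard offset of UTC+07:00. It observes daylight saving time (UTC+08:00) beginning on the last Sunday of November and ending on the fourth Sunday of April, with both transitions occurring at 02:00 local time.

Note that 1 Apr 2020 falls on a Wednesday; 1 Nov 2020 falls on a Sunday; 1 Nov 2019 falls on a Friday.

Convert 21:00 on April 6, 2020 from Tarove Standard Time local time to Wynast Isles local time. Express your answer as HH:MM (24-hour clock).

1 April 2020 is a Wednesday, so the first Sunday is April 5.
1 November 2020 is a Sunday, so Sundays fall on 1, 8, 15, 22, 29; the last is November 29.
April 6, 2020 lies within the daylight-saving period (5 April – 29 November), so Tarove Standard Time is on daylight time, UTC−10:00.
21:00 Tarove Standard Time + 10h = 07:00 UTC (rolling into the next day, 7 April 2020).
1 November 2019 is a Friday, so Sundays fall on 3, 10, 17, 24; the last is November 24.
1 April 2020 is a Wednesday, so the first Sunday is April 5 and the fourth is April 26.
At the standard offset (UTC+07:00), 07:00 UTC + 7h = 14:00 Wynast Isles standard time.
Daylight saving runs 24 November 2019 – 26 April 2020; the standard-time date in Wynast Isles, April 7, 2020, is inside that window, so Wynast Isles is at UTC+08:00.
07:00 UTC + 8h = 15:00 Wynast Isles.

15:00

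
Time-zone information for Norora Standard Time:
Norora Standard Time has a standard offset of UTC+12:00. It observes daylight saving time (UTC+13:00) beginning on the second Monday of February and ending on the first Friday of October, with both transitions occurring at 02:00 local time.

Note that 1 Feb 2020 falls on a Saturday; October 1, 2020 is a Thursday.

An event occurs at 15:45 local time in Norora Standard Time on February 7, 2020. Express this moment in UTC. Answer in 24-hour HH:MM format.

03:45

1 February 2020 is a Saturday, so the first Monday is February 3 and the second is February 10.
1 October 2020 is a Thursday, so the first Friday is October 2.
Daylight saving runs 10 February – 2 October; February 7, 2020 is outside that window, so Norora Standard Time is on standard time at UTC+12:00.
15:45 local − 12h = 03:45 UTC.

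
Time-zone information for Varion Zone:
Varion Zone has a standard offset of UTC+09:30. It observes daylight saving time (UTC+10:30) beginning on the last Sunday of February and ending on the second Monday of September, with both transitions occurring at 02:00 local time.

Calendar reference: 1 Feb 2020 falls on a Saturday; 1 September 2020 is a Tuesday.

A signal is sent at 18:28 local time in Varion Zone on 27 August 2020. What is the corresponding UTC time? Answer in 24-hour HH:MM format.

07:58

1 February 2020 is a Saturday, so Sundays fall on 2, 9, 16, 23; the last is February 23.
1 September 2020 is a Tuesday, so the first Monday is September 7 and the second is September 14.
27 August 2020 lies within the daylight-saving period (23 February – 14 September), so Varion Zone is on daylight time, UTC+10:30.
18:28 local − 10h30m = 07:58 UTC.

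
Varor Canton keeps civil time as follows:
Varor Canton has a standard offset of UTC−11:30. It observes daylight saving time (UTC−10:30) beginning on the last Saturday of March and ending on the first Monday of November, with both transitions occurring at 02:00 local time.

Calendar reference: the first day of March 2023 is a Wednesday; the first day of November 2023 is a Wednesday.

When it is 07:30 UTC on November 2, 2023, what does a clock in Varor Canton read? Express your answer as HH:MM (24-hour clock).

1 March 2023 is a Wednesday, so Saturdays fall on 4, 11, 18, 25; the last is March 25.
1 November 2023 is a Wednesday, so the first Monday is November 6.
At the standard offset (UTC−11:30), 07:30 UTC − 11h30m = 20:00 Varor Canton standard time (rolling into the previous day, 1 November 2023).
The standard-time date in Varor Canton, November 1, 2023, lies within the daylight-saving period (25 March – 6 November), so Varor Canton is on daylight time, UTC−10:30.
07:30 UTC − 10h30m = 21:00 local (rolling into the previous day, 1 November 2023).

21:00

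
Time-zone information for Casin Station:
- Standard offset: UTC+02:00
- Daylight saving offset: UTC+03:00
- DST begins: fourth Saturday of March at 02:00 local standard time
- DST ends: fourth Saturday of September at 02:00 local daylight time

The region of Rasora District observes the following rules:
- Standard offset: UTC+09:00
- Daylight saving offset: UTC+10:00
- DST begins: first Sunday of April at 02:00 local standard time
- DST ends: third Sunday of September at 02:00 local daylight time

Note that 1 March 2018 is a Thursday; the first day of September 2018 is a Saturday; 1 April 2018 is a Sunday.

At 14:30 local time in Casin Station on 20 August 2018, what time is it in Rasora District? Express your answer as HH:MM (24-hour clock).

21:30

1 March 2018 is a Thursday, so the first Saturday is March 3 and the fourth is March 24.
1 September 2018 is a Saturday, so the first Saturday is September 1 and the fourth is September 22.
20 August 2018 falls between 24 March and 22 September, so daylight saving is in effect and Casin Station is at UTC+03:00.
14:30 Casin Station − 3h = 11:30 UTC.
1 April 2018 is a Sunday, so the first Sunday is April 1.
1 September 2018 is a Saturday, so the first Sunday is September 2 and the third is September 16.
At the standard offset (UTC+09:00), 11:30 UTC + 9h = 20:30 Rasora District standard time.
The standard-time date in Rasora District, 20 August 2018, lies within the daylight-saving period (1 April – 16 September), so Rasora District is on daylight time, UTC+10:00.
11:30 UTC + 10h = 21:30 Rasora District.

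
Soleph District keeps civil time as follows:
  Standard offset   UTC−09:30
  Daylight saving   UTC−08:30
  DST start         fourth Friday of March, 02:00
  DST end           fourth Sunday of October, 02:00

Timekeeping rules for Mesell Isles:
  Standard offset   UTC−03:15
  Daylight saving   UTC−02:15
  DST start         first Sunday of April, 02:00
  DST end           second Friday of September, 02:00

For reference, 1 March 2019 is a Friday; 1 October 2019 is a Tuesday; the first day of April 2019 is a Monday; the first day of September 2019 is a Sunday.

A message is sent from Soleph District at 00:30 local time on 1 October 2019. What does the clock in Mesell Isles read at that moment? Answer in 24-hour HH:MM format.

1 March 2019 is a Friday, so the first Friday is March 1 and the fourth is March 22.
1 October 2019 is a Tuesday, so the first Sunday is October 6 and the fourth is October 27.
1 October 2019 falls between 22 March and 27 October, so daylight saving is in effect and Soleph District is at UTC−08:30.
00:30 Soleph District + 8h30m = 09:00 UTC.
1 April 2019 is a Monday, so the first Sunday is April 7.
1 September 2019 is a Sunday, so the first Friday is September 6 and the second is September 13.
At the standard offset (UTC−03:15), 09:00 UTC − 3h15m = 05:45 Mesell Isles standard time.
Daylight saving runs 7 April – 13 September; the standard-time date in Mesell Isles, 1 October 2019, is outside that window, so Mesell Isles is on standard time at UTC−03:15.
09:00 UTC − 3h15m = 05:45 Mesell Isles.

05:45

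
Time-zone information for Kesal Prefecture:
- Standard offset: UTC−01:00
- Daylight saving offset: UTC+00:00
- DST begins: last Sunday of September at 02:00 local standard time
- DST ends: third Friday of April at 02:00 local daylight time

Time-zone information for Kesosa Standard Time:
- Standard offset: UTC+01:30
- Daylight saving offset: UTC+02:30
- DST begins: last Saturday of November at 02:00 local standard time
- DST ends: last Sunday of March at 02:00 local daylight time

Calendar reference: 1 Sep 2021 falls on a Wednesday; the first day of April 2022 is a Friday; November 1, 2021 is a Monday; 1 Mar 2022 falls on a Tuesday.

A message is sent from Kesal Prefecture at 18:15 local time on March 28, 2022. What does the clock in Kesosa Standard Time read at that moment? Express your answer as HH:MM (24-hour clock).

1 September 2021 is a Wednesday, so Sundays fall on 5, 12, 19, 26; the last is September 26.
1 April 2022 is a Friday, so the first Friday is April 1 and the third is April 15.
Daylight saving runs 26 September 2021 – 15 April 2022; March 28, 2022 is inside that window, so Kesal Prefecture is at UTC+00:00.
18:15 Kesal Prefecture − 0h = 18:15 UTC.
1 November 2021 is a Monday, so Saturdays fall on 6, 13, 20, 27; the last is November 27.
1 March 2022 is a Tuesday, so Sundays fall on 6, 13, 20, 27; the last is March 27.
At the standard offset (UTC+01:30), 18:15 UTC + 1h30m = 19:45 Kesosa Standard Time standard time.
The standard-time date in Kesosa Standard Time, March 28, 2022, is outside the daylight-saving period (27 November 2021 – 27 March 2022), so Kesosa Standard Time is on standard time, UTC+01:30.
18:15 UTC + 1h30m = 19:45 Kesosa Standard Time.

19:45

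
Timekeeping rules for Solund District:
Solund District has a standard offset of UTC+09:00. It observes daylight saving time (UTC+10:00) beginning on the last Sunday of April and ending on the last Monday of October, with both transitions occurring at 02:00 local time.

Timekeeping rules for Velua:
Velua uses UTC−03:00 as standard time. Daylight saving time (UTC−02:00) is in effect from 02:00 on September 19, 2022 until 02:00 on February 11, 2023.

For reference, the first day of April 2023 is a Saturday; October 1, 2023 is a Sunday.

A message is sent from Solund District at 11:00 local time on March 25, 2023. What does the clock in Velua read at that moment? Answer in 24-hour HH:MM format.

1 April 2023 is a Saturday, so Sundays fall on 2, 9, 16, 23, 30; the last is April 30.
1 October 2023 is a Sunday, so Mondays fall on 2, 9, 16, 23, 30; the last is October 30.
March 25, 2023 does not fall between 30 April and 30 October, so daylight saving is not in effect and Solund District is at UTC+09:00.
11:00 Solund District − 9h = 02:00 UTC.
At the standard offset (UTC−03:00), 02:00 UTC − 3h = 23:00 Velua standard time (rolling into the previous day, 24 March 2023).
Daylight saving runs 19 September 2022 – 11 February 2023; the standard-time date in Velua, March 24, 2023, is outside that window, so Velua is on standard time at UTC−03:00.
02:00 UTC − 3h = 23:00 Velua (rolling into the previous day, 24 March 2023).

23:00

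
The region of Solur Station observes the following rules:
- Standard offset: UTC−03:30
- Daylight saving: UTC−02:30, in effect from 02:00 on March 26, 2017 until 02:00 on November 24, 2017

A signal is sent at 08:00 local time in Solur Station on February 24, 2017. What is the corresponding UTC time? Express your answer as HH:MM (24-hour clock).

11:30

Daylight saving runs 26 March – 24 November; February 24, 2017 is outside that window, so Solur Station is on standard time at UTC−03:30.
08:00 local + 3h30m = 11:30 UTC.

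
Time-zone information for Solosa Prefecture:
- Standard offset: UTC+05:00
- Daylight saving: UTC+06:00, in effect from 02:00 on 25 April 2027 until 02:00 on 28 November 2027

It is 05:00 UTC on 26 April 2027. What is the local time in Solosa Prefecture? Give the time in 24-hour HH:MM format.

At the standard offset (UTC+05:00), 05:00 UTC + 5h = 10:00 Solosa Prefecture standard time.
The standard-time date in Solosa Prefecture, 26 April 2027, falls between 25 April and 28 November, so daylight saving is in effect and Solosa Prefecture is at UTC+06:00.
05:00 UTC + 6h = 11:00 local.

11:00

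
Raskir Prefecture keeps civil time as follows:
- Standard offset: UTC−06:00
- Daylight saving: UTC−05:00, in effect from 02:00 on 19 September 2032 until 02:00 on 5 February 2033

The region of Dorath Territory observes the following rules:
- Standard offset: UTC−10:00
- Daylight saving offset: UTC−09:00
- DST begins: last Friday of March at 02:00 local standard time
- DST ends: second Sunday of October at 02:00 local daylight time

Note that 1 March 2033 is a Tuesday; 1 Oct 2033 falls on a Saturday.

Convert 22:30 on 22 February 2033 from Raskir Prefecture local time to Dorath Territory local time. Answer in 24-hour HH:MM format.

18:30

Daylight saving runs 19 September 2032 – 5 February 2033; 22 February 2033 is outside that window, so Raskir Prefecture is on standard time at UTC−06:00.
22:30 Raskir Prefecture + 6h = 04:30 UTC (rolling into the next day, 23 February 2033).
1 March 2033 is a Tuesday, so Fridays fall on 4, 11, 18, 25; the last is March 25.
1 October 2033 is a Saturday, so the first Sunday is October 2 and the second is October 9.
At the standard offset (UTC−10:00), 04:30 UTC − 10h = 18:30 Dorath Territory standard time (rolling into the previous day, 22 February 2033).
Daylight saving runs 25 March – 9 October; the standard-time date in Dorath Territory, 22 February 2033, is outside that window, so Dorath Territory is on standard time at UTC−10:00.
04:30 UTC − 10h = 18:30 Dorath Territory (rolling into the previous day, 22 February 2033).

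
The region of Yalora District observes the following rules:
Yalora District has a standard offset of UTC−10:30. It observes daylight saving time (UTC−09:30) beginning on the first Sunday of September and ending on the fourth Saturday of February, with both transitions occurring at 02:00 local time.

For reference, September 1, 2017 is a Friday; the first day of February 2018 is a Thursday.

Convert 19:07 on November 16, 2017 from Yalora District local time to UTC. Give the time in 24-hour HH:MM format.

04:37

1 September 2017 is a Friday, so the first Sunday is September 3.
1 February 2018 is a Thursday, so the first Saturday is February 3 and the fourth is February 24.
November 16, 2017 lies within the daylight-saving period (3 September 2017 – 24 February 2018), so Yalora District is on daylight time, UTC−09:30.
19:07 local + 9h30m = 04:37 UTC (rolling into the next day, 17 November 2017).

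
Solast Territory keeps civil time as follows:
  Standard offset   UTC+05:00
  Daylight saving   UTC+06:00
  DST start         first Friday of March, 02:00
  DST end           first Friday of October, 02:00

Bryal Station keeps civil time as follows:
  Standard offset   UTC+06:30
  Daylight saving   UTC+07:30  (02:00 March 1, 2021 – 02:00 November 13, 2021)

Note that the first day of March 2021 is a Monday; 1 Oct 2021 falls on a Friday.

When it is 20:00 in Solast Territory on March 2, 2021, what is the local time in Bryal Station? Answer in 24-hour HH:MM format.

1 March 2021 is a Monday, so the first Friday is March 5.
1 October 2021 is a Friday, so the first Friday is October 1.
March 2, 2021 is outside the daylight-saving period (5 March – 1 October), so Solast Territory is on standard time, UTC+05:00.
20:00 Solast Territory − 5h = 15:00 UTC.
At the standard offset (UTC+06:30), 15:00 UTC + 6h30m = 21:30 Bryal Station standard time.
Daylight saving runs 1 March – 13 November; the standard-time date in Bryal Station, March 2, 2021, is inside that window, so Bryal Station is at UTC+07:30.
15:00 UTC + 7h30m = 22:30 Bryal Station.

22:30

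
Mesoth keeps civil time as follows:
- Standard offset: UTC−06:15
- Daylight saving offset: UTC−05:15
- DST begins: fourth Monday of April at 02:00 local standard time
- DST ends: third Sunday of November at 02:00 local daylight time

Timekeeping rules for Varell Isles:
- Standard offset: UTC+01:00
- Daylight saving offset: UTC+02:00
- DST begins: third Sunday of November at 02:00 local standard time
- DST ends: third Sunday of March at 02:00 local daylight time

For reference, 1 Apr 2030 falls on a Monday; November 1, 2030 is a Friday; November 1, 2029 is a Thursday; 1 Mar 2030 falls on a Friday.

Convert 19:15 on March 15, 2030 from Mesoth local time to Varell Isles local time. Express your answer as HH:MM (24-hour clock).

1 April 2030 is a Monday, so the first Monday is April 1 and the fourth is April 22.
1 November 2030 is a Friday, so the first Sunday is November 3 and the third is November 17.
March 15, 2030 is outside the daylight-saving period (22 April – 17 November), so Mesoth is on standard time, UTC−06:15.
19:15 Mesoth + 6h15m = 01:30 UTC (rolling into the next day, 16 March 2030).
1 November 2029 is a Thursday, so the first Sunday is November 4 and the third is November 18.
1 March 2030 is a Friday, so the first Sunday is March 3 and the third is March 17.
At the standard offset (UTC+01:00), 01:30 UTC + 1h = 02:30 Varell Isles standard time.
Daylight saving runs 18 November 2029 – 17 March 2030; the standard-time date in Varell Isles, March 16, 2030, is inside that window, so Varell Isles is at UTC+02:00.
01:30 UTC + 2h = 03:30 Varell Isles.

03:30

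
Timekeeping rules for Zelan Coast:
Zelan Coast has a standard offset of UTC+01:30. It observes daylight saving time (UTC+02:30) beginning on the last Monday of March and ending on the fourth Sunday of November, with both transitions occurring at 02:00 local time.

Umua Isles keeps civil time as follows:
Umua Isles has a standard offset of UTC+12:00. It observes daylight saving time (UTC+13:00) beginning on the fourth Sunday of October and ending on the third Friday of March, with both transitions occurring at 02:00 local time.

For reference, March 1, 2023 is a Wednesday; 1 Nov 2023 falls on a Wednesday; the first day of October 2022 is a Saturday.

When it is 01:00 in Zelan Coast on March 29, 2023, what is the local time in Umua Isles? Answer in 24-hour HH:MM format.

1 March 2023 is a Wednesday, so Mondays fall on 6, 13, 20, 27; the last is March 27.
1 November 2023 is a Wednesday, so the first Sunday is November 5 and the fourth is November 26.
March 29, 2023 falls between 27 March and 26 November, so daylight saving is in effect and Zelan Coast is at UTC+02:30.
01:00 Zelan Coast − 2h30m = 22:30 UTC (rolling into the previous day, 28 March 2023).
1 October 2022 is a Saturday, so the first Sunday is October 2 and the fourth is October 23.
1 March 2023 is a Wednesday, so the first Friday is March 3 and the third is March 17.
At the standard offset (UTC+12:00), 22:30 UTC + 12h = 10:30 Umua Isles standard time (rolling into the next day, 29 March 2023).
The standard-time date in Umua Isles, March 29, 2023, is outside the daylight-saving period (23 October 2022 – 17 March 2023), so Umua Isles is on standard time, UTC+12:00.
22:30 UTC + 12h = 10:30 Umua Isles (rolling into the next day, 29 March 2023).

10:30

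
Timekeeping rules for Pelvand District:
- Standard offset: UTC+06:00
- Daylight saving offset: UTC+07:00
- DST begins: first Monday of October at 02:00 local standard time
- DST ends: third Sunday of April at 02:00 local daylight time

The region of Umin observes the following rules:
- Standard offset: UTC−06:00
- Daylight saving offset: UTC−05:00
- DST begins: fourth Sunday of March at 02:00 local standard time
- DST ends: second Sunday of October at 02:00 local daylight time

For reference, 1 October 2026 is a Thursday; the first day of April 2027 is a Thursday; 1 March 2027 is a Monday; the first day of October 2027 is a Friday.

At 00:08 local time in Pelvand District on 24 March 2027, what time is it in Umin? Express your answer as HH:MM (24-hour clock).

11:08

1 October 2026 is a Thursday, so the first Monday is October 5.
1 April 2027 is a Thursday, so the first Sunday is April 4 and the third is April 18.
24 March 2027 falls between 5 October 2026 and 18 April 2027, so daylight saving is in effect and Pelvand District is at UTC+07:00.
00:08 Pelvand District − 7h = 17:08 UTC (rolling into the previous day, 23 March 2027).
1 March 2027 is a Monday, so the first Sunday is March 7 and the fourth is March 28.
1 October 2027 is a Friday, so the first Sunday is October 3 and the second is October 10.
At the standard offset (UTC−06:00), 17:08 UTC − 6h = 11:08 Umin standard time.
Daylight saving runs 28 March – 10 October; the standard-time date in Umin, 23 March 2027, is outside that window, so Umin is on standard time at UTC−06:00.
17:08 UTC − 6h = 11:08 Umin.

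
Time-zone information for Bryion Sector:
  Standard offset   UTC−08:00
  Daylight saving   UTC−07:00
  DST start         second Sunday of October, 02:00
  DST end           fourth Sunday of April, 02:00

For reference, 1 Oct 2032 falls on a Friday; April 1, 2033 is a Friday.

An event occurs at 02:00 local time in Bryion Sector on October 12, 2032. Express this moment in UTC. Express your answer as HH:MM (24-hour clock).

1 October 2032 is a Friday, so the first Sunday is October 3 and the second is October 10.
1 April 2033 is a Friday, so the first Sunday is April 3 and the fourth is April 24.
October 12, 2032 lies within the daylight-saving period (10 October 2032 – 24 April 2033), so Bryion Sector is on daylight time, UTC−07:00.
02:00 local + 7h = 09:00 UTC.

09:00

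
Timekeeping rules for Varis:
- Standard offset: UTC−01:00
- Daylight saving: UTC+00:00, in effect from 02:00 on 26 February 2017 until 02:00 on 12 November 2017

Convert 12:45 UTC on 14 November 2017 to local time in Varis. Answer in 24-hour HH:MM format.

At the standard offset (UTC−01:00), 12:45 UTC − 1h = 11:45 Varis standard time.
The standard-time date in Varis, 14 November 2017, does not fall between 26 February and 12 November, so daylight saving is not in effect and Varis is at UTC−01:00.
12:45 UTC − 1h = 11:45 local.

11:45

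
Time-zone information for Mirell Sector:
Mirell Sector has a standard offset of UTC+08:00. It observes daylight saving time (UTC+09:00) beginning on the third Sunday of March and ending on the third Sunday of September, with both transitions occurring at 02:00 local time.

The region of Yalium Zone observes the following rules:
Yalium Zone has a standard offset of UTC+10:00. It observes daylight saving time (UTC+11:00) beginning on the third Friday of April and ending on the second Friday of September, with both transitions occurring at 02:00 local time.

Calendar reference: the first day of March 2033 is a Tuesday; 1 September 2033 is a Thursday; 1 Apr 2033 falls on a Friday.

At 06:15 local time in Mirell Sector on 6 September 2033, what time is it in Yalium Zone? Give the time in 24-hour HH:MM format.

1 March 2033 is a Tuesday, so the first Sunday is March 6 and the third is March 20.
1 September 2033 is a Thursday, so the first Sunday is September 4 and the third is September 18.
6 September 2033 falls between 20 March and 18 September, so daylight saving is in effect and Mirell Sector is at UTC+09:00.
06:15 Mirell Sector − 9h = 21:15 UTC (rolling into the previous day, 5 September 2033).
1 April 2033 is a Friday, so the first Friday is April 1 and the third is April 15.
1 September 2033 is a Thursday, so the first Friday is September 2 and the second is September 9.
At the standard offset (UTC+10:00), 21:15 UTC + 10h = 07:15 Yalium Zone standard time (rolling into the next day, 6 September 2033).
Daylight saving runs 15 April – 9 September; the standard-time date in Yalium Zone, 6 September 2033, is inside that window, so Yalium Zone is at UTC+11:00.
21:15 UTC + 11h = 08:15 Yalium Zone (rolling into the next day, 6 September 2033).

08:15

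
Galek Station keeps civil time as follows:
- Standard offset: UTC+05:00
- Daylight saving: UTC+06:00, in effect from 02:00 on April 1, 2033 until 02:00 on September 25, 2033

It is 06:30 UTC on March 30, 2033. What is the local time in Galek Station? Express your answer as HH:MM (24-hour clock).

At the standard offset (UTC+05:00), 06:30 UTC + 5h = 11:30 Galek Station standard time.
The standard-time date in Galek Station, March 30, 2033, is outside the daylight-saving period (1 April – 25 September), so Galek Station is on standard time, UTC+05:00.
06:30 UTC + 5h = 11:30 local.

11:30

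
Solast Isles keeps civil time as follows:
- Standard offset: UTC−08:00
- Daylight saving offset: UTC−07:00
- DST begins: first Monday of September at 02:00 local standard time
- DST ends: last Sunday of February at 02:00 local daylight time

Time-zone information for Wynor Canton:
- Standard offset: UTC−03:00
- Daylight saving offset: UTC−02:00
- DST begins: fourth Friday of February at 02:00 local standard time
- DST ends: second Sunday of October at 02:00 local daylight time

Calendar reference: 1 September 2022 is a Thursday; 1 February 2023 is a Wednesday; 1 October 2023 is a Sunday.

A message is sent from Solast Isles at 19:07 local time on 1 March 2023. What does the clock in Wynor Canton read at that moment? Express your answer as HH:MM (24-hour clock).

1 September 2022 is a Thursday, so the first Monday is September 5.
1 February 2023 is a Wednesday, so Sundays fall on 5, 12, 19, 26; the last is February 26.
1 March 2023 does not fall between 5 September 2022 and 26 February 2023, so daylight saving is not in effect and Solast Isles is at UTC−08:00.
19:07 Solast Isles + 8h = 03:07 UTC (rolling into the next day, 2 March 2023).
1 February 2023 is a Wednesday, so the first Friday is February 3 and the fourth is February 24.
1 October 2023 is a Sunday, so the first Sunday is October 1 and the second is October 8.
At the standard offset (UTC−03:00), 03:07 UTC − 3h = 00:07 Wynor Canton standard time.
Daylight saving runs 24 February – 8 October; the standard-time date in Wynor Canton, 2 March 2023, is inside that window, so Wynor Canton is at UTC−02:00.
03:07 UTC − 2h = 01:07 Wynor Canton.

01:07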